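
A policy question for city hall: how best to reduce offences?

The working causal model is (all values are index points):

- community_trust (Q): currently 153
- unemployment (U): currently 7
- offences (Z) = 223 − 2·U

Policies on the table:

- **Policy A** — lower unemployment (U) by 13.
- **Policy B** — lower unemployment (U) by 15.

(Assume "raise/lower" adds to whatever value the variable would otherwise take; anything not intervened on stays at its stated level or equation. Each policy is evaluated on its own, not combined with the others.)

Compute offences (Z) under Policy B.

239

Policy B (U − 15):
  U = 7 − 15 = -8
  Z = 223 − 2·(-8) = 239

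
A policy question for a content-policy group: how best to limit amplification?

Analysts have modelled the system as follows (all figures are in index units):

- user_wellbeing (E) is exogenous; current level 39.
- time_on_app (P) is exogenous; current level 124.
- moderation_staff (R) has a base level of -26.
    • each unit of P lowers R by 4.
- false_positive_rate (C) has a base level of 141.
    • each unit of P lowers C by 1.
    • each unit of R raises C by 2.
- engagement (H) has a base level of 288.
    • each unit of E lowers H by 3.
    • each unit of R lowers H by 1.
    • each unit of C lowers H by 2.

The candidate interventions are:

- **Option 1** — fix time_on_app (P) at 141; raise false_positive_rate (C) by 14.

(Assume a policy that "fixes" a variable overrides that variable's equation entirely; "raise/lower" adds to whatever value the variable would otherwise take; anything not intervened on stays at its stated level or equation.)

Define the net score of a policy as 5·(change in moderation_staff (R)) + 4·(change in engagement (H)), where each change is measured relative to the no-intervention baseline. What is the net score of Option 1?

Baseline:
  E = 39
  P = 124
  R = -26 − 4·124 = -522
  C = 141 − 124 + 2·(-522) = -1027
  H = 288 − 3·39 − (-522) − 2·(-1027) = 2747
Option 1 (P := 141, C + 14):
  E = 39
  P = 141
  R = -26 − 4·141 = -590
  C = 141 − 141 + 2·(-590) (+14 from intervention) = -1166
  H = 288 − 3·39 − (-590) − 2·(-1166) = 3093
ΔR = -590 − (-522) = -68; ΔH = 3093 − 2747 = 346
Score = 5·(-68) + 4·346 = 1044

1044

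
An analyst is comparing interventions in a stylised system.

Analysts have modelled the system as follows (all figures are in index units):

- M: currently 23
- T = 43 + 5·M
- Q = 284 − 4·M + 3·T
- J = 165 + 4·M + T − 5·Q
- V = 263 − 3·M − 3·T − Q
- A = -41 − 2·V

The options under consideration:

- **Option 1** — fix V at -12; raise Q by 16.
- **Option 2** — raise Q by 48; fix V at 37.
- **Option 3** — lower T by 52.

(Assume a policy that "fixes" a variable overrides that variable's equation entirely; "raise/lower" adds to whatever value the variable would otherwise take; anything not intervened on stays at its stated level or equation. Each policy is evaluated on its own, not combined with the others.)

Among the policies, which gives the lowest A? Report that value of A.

-115

Option 1 (V := -12, Q + 16):
  M = 23
  T = 43 + 5·23 = 158
  Q = 284 − 4·23 + 3·158 (+16 from intervention) = 682
  V = -12
  A = -41 − 2·(-12) = -17
Option 2 (Q + 48, V := 37):
  M = 23
  T = 43 + 5·23 = 158
  Q = 284 − 4·23 + 3·158 (+48 from intervention) = 714
  V = 37
  A = -41 − 2·37 = -115
Option 3 (T − 52):
  M = 23
  T = 43 + 5·23 (−52 from intervention) = 106
  Q = 284 − 4·23 + 3·106 = 510
  V = 263 − 3·23 − 3·106 − 510 = -634
  A = -41 − 2·(-634) = 1227
Comparing — Option 1: A=-17, Option 2: A=-115, Option 3: A=1227. Lowest is -115 (Option 2).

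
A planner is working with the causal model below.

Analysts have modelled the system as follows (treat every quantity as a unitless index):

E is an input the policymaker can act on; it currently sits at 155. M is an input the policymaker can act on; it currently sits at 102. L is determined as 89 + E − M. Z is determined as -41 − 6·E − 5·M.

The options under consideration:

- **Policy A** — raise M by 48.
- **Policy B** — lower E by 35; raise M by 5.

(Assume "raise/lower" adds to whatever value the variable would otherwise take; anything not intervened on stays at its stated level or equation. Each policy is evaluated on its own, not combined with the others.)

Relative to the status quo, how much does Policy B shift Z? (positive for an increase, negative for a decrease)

Baseline:
  E = 155
  M = 102
  Z = -41 − 6·155 − 5·102 = -1481
Policy B (E − 35, M + 5):
  E = 155 − 35 = 120
  M = 102 + 5 = 107
  Z = -41 − 6·120 − 5·107 = -1296
Change in Z: -1296 − (-1481) = 185

185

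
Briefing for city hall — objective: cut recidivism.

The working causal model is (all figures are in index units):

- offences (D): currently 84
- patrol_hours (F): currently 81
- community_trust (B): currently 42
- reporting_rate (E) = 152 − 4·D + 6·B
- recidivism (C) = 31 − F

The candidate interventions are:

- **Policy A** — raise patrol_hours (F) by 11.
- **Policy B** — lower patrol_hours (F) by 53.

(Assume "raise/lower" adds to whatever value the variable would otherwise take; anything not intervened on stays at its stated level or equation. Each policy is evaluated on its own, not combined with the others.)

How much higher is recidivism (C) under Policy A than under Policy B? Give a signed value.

Policy A (F + 11):
  F = 81 + 11 = 92
  C = 31 − 92 = -61
Policy B (F − 53):
  F = 81 − 53 = 28
  C = 31 − 28 = 3
C: -61 − 3 = -64

-64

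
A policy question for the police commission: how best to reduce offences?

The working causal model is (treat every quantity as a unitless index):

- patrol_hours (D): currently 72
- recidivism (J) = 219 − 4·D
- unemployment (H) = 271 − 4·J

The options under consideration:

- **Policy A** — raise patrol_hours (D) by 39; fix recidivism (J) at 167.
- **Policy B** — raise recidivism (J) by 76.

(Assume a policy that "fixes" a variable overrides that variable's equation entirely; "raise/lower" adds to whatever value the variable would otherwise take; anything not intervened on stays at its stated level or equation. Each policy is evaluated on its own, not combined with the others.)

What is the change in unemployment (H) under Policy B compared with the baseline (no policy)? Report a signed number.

-304

Baseline:
  D = 72
  J = 219 − 4·72 = -69
  H = 271 − 4·(-69) = 547
Policy B (J + 76):
  D = 72
  J = 219 − 4·72 (+76 from intervention) = 7
  H = 271 − 4·7 = 243
Change in H: 243 − 547 = -304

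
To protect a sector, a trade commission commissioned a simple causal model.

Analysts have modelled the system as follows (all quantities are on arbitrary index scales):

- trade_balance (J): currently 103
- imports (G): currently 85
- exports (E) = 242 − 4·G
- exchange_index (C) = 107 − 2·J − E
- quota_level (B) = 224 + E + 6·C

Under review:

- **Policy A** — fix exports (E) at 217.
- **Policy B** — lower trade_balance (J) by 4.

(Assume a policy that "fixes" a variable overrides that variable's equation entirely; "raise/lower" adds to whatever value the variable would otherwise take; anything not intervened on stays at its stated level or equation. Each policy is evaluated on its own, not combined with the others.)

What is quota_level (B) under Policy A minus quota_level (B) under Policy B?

Policy A (E := 217):
  J = 103
  G = 85
  E = 217
  C = 107 − 2·103 − 217 = -316
  B = 224 + 217 + 6·(-316) = -1455
Policy B (J − 4):
  J = 103 − 4 = 99
  G = 85
  E = 242 − 4·85 = -98
  C = 107 − 2·99 − (-98) = 7
  B = 224 + (-98) + 6·7 = 168
B: -1455 − 168 = -1623

-1623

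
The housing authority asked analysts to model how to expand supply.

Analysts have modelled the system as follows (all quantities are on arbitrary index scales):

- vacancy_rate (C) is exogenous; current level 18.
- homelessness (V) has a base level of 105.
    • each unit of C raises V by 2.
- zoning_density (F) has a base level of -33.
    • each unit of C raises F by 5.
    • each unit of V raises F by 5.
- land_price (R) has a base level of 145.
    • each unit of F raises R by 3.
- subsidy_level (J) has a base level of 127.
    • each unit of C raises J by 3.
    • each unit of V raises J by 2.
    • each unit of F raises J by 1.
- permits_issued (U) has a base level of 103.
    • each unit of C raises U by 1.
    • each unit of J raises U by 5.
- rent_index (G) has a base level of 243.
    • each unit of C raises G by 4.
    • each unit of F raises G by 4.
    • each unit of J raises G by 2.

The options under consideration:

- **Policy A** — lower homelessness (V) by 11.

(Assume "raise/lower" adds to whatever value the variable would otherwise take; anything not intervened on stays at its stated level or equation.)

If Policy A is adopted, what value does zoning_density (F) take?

Policy A (V − 11):
  C = 18
  V = 105 + 2·18 (−11 from intervention) = 130
  F = -33 + 5·18 + 5·130 = 707

707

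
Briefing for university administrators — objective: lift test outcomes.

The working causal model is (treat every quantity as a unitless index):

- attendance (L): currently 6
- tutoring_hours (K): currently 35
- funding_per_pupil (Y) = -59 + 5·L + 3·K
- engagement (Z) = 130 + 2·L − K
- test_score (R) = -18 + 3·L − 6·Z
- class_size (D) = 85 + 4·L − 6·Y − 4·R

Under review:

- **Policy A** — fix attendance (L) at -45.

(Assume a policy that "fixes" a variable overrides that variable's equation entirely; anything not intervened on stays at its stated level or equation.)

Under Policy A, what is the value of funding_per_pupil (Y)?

Policy A (L := -45):
  L = -45
  K = 35
  Y = -59 + 5·(-45) + 3·35 = -179

-179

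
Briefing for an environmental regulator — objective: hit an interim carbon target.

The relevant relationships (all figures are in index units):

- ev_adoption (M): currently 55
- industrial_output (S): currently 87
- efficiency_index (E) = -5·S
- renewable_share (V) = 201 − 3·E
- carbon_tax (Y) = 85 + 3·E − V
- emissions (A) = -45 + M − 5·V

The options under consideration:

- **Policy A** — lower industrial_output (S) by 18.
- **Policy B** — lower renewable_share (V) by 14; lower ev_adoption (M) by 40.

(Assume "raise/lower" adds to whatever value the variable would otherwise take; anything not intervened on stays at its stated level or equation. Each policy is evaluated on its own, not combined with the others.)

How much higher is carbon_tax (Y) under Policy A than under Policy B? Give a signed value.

526

Policy A (S − 18):
  S = 87 − 18 = 69
  E = 0 − 5·69 = -345
  V = 201 − 3·(-345) = 1236
  Y = 85 + 3·(-345) − 1236 = -2186
Policy B (V − 14, M − 40):
  S = 87
  E = 0 − 5·87 = -435
  V = 201 − 3·(-435) (−14 from intervention) = 1492
  Y = 85 + 3·(-435) − 1492 = -2712
Y: -2186 − (-2712) = 526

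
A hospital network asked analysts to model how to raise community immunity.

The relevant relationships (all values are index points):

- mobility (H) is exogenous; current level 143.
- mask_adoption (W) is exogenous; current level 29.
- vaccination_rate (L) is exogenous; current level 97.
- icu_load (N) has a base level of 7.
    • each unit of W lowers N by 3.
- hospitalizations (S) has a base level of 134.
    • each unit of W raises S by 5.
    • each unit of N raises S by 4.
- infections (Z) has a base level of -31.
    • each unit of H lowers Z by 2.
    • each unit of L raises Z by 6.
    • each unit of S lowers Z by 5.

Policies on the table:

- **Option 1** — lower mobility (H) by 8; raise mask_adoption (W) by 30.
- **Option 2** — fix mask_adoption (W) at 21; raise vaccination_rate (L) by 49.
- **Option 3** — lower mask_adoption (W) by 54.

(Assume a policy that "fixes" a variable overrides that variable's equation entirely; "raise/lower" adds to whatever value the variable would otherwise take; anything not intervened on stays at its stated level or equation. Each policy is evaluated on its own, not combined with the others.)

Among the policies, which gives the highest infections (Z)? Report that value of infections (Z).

Option 1 (H − 8, W + 30):
  H = 143 − 8 = 135
  W = 29 + 30 = 59
  L = 97
  N = 7 − 3·59 = -170
  S = 134 + 5·59 + 4·(-170) = -251
  Z = -31 − 2·135 + 6·97 − 5·(-251) = 1536
Option 2 (W := 21, L + 49):
  H = 143
  W = 21
  L = 97 + 49 = 146
  N = 7 − 3·21 = -56
  S = 134 + 5·21 + 4·(-56) = 15
  Z = -31 − 2·143 + 6·146 − 5·15 = 484
Option 3 (W − 54):
  H = 143
  W = 29 − 54 = -25
  L = 97
  N = 7 − 3·(-25) = 82
  S = 134 + 5·(-25) + 4·82 = 337
  Z = -31 − 2·143 + 6·97 − 5·337 = -1420
Comparing — Option 1: Z=1536, Option 2: Z=484, Option 3: Z=-1420. Highest is 1536 (Option 1).

1536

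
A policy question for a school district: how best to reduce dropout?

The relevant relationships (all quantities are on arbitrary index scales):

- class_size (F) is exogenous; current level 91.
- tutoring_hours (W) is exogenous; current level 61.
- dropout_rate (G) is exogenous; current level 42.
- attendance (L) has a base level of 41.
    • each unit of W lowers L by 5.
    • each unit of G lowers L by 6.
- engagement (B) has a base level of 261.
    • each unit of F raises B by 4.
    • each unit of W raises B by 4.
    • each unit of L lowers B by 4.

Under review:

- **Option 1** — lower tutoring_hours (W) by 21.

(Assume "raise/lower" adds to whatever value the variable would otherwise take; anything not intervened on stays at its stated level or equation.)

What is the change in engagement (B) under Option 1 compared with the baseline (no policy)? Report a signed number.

-504

Baseline:
  F = 91
  W = 61
  G = 42
  L = 41 − 5·61 − 6·42 = -516
  B = 261 + 4·91 + 4·61 − 4·(-516) = 2933
Option 1 (W − 21):
  F = 91
  W = 61 − 21 = 40
  G = 42
  L = 41 − 5·40 − 6·42 = -411
  B = 261 + 4·91 + 4·40 − 4·(-411) = 2429
Change in B: 2429 − 2933 = -504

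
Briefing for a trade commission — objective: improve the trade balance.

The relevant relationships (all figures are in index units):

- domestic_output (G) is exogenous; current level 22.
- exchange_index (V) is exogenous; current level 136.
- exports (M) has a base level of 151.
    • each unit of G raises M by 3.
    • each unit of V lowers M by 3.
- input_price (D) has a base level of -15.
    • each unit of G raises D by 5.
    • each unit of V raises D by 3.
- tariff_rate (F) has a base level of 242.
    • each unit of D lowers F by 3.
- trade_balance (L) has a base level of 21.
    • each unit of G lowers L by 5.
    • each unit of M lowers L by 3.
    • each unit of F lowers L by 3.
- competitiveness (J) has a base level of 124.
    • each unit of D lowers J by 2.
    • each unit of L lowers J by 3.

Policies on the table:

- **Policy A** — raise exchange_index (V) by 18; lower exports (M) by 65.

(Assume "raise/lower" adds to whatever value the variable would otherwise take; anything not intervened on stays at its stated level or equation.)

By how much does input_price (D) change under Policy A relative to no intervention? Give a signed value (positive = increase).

Baseline:
  G = 22
  V = 136
  D = -15 + 5·22 + 3·136 = 503
Policy A (V + 18, M − 65):
  G = 22
  V = 136 + 18 = 154
  D = -15 + 5·22 + 3·154 = 557
Change in D: 557 − 503 = 54

54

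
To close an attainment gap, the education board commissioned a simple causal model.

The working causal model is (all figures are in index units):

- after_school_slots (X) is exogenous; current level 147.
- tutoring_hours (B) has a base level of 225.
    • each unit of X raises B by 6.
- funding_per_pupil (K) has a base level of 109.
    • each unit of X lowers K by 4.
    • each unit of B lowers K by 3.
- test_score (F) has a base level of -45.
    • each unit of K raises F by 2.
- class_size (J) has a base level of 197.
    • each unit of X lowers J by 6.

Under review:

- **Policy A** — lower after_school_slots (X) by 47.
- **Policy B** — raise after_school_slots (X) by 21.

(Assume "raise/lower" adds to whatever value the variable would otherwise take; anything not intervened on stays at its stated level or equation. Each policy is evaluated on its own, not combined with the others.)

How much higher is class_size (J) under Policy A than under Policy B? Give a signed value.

408

Policy A (X − 47):
  X = 147 − 47 = 100
  J = 197 − 6·100 = -403
Policy B (X + 21):
  X = 147 + 21 = 168
  J = 197 − 6·168 = -811
J: -403 − (-811) = 408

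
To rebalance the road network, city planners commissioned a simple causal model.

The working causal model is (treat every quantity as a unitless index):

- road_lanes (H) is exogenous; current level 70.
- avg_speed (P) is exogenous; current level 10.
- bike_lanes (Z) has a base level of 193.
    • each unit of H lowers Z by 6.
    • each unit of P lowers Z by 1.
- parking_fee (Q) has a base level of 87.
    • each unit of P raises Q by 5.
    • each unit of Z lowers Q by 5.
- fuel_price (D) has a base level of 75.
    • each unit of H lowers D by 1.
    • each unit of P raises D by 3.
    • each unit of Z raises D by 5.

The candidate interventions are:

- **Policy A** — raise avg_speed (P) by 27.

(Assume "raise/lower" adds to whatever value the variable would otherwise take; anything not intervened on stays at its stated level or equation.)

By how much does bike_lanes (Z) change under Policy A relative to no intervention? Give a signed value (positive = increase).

-27

Baseline:
  H = 70
  P = 10
  Z = 193 − 6·70 − 10 = -237
Policy A (P + 27):
  H = 70
  P = 10 + 27 = 37
  Z = 193 − 6·70 − 37 = -264
Change in Z: -264 − (-237) = -27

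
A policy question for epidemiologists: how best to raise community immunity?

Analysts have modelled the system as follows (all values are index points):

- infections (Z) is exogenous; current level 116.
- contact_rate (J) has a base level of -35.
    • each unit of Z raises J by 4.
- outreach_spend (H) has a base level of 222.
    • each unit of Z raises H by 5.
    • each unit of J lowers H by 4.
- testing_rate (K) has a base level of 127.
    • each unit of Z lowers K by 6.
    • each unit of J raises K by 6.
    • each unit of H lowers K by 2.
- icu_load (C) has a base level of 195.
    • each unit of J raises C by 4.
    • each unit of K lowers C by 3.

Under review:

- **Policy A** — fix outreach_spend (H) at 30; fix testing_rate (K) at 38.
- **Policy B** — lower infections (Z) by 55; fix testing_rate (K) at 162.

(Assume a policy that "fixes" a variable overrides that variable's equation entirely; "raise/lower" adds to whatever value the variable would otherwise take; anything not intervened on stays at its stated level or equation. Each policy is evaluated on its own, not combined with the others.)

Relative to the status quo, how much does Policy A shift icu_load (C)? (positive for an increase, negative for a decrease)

Baseline:
  Z = 116
  J = -35 + 4·116 = 429
  H = 222 + 5·116 − 4·429 = -914
  K = 127 − 6·116 + 6·429 − 2·(-914) = 3833
  C = 195 + 4·429 − 3·3833 = -9588
Policy A (H := 30, K := 38):
  Z = 116
  J = -35 + 4·116 = 429
  H = 30
  K = 38
  C = 195 + 4·429 − 3·38 = 1797
Change in C: 1797 − (-9588) = 11385

11385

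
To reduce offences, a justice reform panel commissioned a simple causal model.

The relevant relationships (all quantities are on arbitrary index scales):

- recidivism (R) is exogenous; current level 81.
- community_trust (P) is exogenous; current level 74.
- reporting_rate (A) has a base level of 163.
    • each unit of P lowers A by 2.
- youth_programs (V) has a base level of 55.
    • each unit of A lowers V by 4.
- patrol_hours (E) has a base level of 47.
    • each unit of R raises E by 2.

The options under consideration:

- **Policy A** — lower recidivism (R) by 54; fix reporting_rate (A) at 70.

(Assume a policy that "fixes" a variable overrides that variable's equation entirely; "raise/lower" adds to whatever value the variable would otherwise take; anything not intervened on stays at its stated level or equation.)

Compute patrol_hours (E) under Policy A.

Policy A (R − 54, A := 70):
  R = 81 − 54 = 27
  E = 47 + 2·27 = 101

101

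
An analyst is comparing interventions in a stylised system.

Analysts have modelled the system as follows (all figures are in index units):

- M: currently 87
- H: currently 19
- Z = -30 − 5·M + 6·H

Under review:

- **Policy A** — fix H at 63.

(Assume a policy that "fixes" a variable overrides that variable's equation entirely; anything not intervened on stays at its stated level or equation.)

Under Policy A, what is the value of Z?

-87

Policy A (H := 63):
  M = 87
  H = 63
  Z = -30 − 5·87 + 6·63 = -87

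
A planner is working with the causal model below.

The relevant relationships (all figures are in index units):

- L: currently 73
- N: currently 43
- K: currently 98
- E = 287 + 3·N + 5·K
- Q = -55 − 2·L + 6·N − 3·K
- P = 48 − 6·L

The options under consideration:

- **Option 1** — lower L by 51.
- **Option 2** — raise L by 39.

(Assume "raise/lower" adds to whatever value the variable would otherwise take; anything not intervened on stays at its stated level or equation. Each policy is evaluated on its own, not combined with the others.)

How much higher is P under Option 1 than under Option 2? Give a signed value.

540

Option 1 (L − 51):
  L = 73 − 51 = 22
  P = 48 − 6·22 = -84
Option 2 (L + 39):
  L = 73 + 39 = 112
  P = 48 − 6·112 = -624
P: -84 − (-624) = 540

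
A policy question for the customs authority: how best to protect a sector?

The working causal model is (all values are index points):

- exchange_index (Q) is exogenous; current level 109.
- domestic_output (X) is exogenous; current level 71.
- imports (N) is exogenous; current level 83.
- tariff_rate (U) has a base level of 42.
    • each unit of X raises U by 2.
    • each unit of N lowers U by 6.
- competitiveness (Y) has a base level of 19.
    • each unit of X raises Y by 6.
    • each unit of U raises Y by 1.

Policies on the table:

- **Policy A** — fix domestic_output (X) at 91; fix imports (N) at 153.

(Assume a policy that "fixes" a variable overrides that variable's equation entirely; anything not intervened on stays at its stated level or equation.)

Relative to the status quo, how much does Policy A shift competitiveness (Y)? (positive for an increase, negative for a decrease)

-260

Baseline:
  X = 71
  N = 83
  U = 42 + 2·71 − 6·83 = -314
  Y = 19 + 6·71 + (-314) = 131
Policy A (X := 91, N := 153):
  X = 91
  N = 153
  U = 42 + 2·91 − 6·153 = -694
  Y = 19 + 6·91 + (-694) = -129
Change in Y: -129 − 131 = -260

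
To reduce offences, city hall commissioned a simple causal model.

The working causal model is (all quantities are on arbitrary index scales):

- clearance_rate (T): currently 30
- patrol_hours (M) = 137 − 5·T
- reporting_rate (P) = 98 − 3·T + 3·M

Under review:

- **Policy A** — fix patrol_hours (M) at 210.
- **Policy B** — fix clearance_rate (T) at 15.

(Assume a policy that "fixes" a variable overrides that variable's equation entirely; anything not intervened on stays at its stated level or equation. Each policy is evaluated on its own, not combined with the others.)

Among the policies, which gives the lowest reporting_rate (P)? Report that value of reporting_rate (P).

239

Policy A (M := 210):
  T = 30
  M = 210
  P = 98 − 3·30 + 3·210 = 638
Policy B (T := 15):
  T = 15
  M = 137 − 5·15 = 62
  P = 98 − 3·15 + 3·62 = 239
Comparing — Policy A: P=638, Policy B: P=239. Lowest is 239 (Policy B).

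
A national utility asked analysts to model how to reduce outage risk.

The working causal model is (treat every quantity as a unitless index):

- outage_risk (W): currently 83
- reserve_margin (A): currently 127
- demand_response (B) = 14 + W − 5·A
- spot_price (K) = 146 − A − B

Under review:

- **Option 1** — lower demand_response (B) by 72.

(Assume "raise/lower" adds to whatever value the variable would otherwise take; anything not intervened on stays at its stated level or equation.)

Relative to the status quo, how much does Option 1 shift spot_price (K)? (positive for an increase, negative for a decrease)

72

Baseline:
  W = 83
  A = 127
  B = 14 + 83 − 5·127 = -538
  K = 146 − 127 − (-538) = 557
Option 1 (B − 72):
  W = 83
  A = 127
  B = 14 + 83 − 5·127 (−72 from intervention) = -610
  K = 146 − 127 − (-610) = 629
Change in K: 629 − 557 = 72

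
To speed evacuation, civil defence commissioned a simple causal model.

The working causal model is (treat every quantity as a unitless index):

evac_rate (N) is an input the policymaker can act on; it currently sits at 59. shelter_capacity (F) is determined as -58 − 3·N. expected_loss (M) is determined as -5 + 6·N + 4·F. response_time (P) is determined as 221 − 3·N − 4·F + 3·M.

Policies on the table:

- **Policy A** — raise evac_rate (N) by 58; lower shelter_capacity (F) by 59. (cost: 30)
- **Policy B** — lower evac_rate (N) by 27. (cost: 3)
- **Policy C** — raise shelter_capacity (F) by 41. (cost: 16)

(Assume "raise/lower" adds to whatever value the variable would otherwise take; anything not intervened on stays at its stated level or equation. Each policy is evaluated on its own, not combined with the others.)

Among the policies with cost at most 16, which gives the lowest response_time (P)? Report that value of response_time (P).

Policy B (N − 27):
  N = 59 − 27 = 32
  F = -58 − 3·32 = -154
  M = -5 + 6·32 + 4·(-154) = -429
  P = 221 − 3·32 − 4·(-154) + 3·(-429) = -546
Policy C (F + 41):
  N = 59
  F = -58 − 3·59 (+41 from intervention) = -194
  M = -5 + 6·59 + 4·(-194) = -427
  P = 221 − 3·59 − 4·(-194) + 3·(-427) = -461
Comparing — Policy B: P=-546, Policy C: P=-461. Lowest is -546 (Policy B).

-546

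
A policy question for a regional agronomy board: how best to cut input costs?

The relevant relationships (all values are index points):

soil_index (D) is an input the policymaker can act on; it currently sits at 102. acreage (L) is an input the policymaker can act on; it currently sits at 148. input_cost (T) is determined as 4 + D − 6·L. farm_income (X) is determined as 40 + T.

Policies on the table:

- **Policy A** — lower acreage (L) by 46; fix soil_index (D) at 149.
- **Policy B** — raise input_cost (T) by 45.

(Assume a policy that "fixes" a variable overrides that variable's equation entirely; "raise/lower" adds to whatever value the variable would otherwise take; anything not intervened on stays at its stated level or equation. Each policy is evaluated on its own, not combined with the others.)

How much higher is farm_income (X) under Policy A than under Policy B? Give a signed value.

Policy A (L − 46, D := 149):
  D = 149
  L = 148 − 46 = 102
  T = 4 + 149 − 6·102 = -459
  X = 40 + (-459) = -419
Policy B (T + 45):
  D = 102
  L = 148
  T = 4 + 102 − 6·148 (+45 from intervention) = -737
  X = 40 + (-737) = -697
X: -419 − (-697) = 278

278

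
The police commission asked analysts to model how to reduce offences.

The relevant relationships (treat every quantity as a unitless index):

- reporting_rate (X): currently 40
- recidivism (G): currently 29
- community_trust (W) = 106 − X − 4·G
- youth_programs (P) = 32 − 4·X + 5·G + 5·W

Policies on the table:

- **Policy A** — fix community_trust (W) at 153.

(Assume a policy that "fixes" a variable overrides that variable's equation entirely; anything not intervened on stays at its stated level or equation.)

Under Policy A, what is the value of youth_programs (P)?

782

Policy A (W := 153):
  X = 40
  G = 29
  W = 153
  P = 32 − 4·40 + 5·29 + 5·153 = 782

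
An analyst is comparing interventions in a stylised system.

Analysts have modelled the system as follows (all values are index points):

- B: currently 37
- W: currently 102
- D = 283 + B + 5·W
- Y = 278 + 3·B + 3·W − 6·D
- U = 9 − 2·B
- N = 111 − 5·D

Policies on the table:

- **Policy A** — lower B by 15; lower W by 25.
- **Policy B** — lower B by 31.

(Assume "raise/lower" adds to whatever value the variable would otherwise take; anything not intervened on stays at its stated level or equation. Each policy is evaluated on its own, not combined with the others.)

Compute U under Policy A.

Policy A (B − 15, W − 25):
  B = 37 − 15 = 22
  U = 9 − 2·22 = -35

-35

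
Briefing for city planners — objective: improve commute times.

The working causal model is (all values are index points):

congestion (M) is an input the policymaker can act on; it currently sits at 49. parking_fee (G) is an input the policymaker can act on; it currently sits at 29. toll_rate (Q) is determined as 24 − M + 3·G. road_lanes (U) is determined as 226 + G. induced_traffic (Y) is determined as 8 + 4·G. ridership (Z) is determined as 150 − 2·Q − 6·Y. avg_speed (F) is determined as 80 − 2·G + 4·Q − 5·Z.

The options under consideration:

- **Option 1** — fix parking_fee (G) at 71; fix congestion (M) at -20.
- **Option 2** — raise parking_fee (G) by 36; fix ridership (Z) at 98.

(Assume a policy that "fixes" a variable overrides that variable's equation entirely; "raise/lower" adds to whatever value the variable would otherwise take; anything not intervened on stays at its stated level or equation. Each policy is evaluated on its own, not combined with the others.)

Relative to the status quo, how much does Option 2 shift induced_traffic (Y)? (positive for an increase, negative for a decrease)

144

Baseline:
  G = 29
  Y = 8 + 4·29 = 124
Option 2 (G + 36, Z := 98):
  G = 29 + 36 = 65
  Y = 8 + 4·65 = 268
Change in Y: 268 − 124 = 144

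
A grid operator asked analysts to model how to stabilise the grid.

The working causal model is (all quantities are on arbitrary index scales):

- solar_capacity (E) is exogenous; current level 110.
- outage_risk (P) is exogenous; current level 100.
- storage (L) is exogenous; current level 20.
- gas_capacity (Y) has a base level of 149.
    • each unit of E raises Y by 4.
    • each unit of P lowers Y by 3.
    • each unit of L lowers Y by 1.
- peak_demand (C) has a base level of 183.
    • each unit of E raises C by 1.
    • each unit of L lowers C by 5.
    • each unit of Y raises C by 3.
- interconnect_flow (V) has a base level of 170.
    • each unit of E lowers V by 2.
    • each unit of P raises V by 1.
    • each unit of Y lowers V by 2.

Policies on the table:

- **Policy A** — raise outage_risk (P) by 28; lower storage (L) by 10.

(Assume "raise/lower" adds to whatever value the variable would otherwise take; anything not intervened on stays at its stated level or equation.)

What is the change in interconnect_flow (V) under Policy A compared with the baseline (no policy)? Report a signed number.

176

Baseline:
  E = 110
  P = 100
  L = 20
  Y = 149 + 4·110 − 3·100 − 20 = 269
  V = 170 − 2·110 + 100 − 2·269 = -488
Policy A (P + 28, L − 10):
  E = 110
  P = 100 + 28 = 128
  L = 20 − 10 = 10
  Y = 149 + 4·110 − 3·128 − 10 = 195
  V = 170 − 2·110 + 128 − 2·195 = -312
Change in V: -312 − (-488) = 176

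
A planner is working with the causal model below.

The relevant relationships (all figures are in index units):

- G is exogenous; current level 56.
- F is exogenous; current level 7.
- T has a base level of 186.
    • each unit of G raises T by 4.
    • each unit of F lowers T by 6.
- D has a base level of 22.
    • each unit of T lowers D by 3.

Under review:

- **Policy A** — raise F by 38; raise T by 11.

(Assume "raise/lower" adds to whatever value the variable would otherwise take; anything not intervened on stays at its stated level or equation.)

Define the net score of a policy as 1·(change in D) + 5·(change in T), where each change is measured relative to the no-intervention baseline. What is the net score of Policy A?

Baseline:
  G = 56
  F = 7
  T = 186 + 4·56 − 6·7 = 368
  D = 22 − 3·368 = -1082
Policy A (F + 38, T + 11):
  G = 56
  F = 7 + 38 = 45
  T = 186 + 4·56 − 6·45 (+11 from intervention) = 151
  D = 22 − 3·151 = -431
ΔD = -431 − (-1082) = 651; ΔT = 151 − 368 = -217
Score = 1·651 + 5·(-217) = -434

-434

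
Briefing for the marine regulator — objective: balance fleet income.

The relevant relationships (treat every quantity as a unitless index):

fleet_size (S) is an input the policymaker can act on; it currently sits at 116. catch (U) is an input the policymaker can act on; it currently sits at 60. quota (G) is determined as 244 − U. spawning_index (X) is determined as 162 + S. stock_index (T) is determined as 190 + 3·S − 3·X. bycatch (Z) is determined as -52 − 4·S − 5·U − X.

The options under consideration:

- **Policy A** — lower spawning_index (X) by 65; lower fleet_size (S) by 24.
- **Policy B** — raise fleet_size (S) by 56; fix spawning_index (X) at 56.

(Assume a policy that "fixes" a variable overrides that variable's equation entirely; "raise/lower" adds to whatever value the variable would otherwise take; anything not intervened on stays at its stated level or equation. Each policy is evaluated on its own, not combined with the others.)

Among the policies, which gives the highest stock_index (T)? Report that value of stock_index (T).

538

Policy A (X − 65, S − 24):
  S = 116 − 24 = 92
  X = 162 + 92 (−65 from intervention) = 189
  T = 190 + 3·92 − 3·189 = -101
Policy B (S + 56, X := 56):
  S = 116 + 56 = 172
  X = 56
  T = 190 + 3·172 − 3·56 = 538
Comparing — Policy A: T=-101, Policy B: T=538. Highest is 538 (Policy B).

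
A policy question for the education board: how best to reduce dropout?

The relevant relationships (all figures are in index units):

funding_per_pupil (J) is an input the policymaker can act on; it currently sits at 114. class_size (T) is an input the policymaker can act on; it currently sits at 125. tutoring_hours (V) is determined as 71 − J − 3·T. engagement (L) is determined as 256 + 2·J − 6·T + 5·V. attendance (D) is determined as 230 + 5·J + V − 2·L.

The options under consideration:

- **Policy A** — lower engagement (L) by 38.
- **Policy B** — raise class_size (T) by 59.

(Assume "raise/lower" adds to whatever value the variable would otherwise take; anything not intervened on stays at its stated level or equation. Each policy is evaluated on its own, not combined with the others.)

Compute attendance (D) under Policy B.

Policy B (T + 59):
  J = 114
  T = 125 + 59 = 184
  V = 71 − 114 − 3·184 = -595
  L = 256 + 2·114 − 6·184 + 5·(-595) = -3595
  D = 230 + 5·114 + (-595) − 2·(-3595) = 7395

7395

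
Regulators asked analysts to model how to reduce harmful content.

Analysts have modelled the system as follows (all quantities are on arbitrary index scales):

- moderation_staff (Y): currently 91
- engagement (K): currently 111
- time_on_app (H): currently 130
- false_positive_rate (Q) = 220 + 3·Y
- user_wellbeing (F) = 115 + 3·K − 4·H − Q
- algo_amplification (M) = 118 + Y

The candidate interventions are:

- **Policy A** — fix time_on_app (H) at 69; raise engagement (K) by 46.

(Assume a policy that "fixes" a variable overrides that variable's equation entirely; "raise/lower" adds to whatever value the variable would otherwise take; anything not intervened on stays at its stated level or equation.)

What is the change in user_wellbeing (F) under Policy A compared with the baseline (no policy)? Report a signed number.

Baseline:
  Y = 91
  K = 111
  H = 130
  Q = 220 + 3·91 = 493
  F = 115 + 3·111 − 4·130 − 493 = -565
Policy A (H := 69, K + 46):
  Y = 91
  K = 111 + 46 = 157
  H = 69
  Q = 220 + 3·91 = 493
  F = 115 + 3·157 − 4·69 − 493 = -183
Change in F: -183 − (-565) = 382

382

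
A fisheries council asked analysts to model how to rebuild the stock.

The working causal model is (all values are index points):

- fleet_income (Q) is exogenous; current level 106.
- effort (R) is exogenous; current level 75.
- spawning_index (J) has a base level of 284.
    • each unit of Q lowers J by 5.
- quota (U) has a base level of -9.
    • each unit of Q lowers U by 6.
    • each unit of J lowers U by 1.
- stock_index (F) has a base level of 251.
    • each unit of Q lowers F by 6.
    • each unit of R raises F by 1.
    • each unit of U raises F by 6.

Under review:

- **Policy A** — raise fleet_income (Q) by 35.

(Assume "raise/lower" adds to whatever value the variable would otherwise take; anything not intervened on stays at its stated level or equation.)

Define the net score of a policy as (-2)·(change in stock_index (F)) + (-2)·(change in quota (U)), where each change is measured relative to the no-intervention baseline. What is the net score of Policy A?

910

Baseline:
  Q = 106
  R = 75
  J = 284 − 5·106 = -246
  U = -9 − 6·106 − (-246) = -399
  F = 251 − 6·106 + 75 + 6·(-399) = -2704
Policy A (Q + 35):
  Q = 106 + 35 = 141
  R = 75
  J = 284 − 5·141 = -421
  U = -9 − 6·141 − (-421) = -434
  F = 251 − 6·141 + 75 + 6·(-434) = -3124
ΔF = -3124 − (-2704) = -420; ΔU = -434 − (-399) = -35
Score = (-2)·(-420) + (-2)·(-35) = 910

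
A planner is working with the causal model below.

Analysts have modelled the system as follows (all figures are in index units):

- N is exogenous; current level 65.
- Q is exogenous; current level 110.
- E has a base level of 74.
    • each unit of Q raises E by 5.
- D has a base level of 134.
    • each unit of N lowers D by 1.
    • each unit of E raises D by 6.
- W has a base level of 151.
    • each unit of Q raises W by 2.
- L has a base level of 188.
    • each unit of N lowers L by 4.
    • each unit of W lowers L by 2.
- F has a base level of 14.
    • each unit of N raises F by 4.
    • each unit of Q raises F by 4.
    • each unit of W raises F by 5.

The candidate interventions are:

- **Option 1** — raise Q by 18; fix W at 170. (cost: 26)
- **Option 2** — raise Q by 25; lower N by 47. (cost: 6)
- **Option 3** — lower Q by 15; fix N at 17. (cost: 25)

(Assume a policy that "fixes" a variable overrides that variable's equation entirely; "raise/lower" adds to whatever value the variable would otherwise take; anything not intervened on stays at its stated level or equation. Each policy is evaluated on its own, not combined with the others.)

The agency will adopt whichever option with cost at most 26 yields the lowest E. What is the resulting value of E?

Option 1 (Q + 18, W := 170):
  Q = 110 + 18 = 128
  E = 74 + 5·128 = 714
Option 2 (Q + 25, N − 47):
  Q = 110 + 25 = 135
  E = 74 + 5·135 = 749
Option 3 (Q − 15, N := 17):
  Q = 110 − 15 = 95
  E = 74 + 5·95 = 549
Comparing — Option 1: E=714, Option 2: E=749, Option 3: E=549. Lowest is 549 (Option 3).

549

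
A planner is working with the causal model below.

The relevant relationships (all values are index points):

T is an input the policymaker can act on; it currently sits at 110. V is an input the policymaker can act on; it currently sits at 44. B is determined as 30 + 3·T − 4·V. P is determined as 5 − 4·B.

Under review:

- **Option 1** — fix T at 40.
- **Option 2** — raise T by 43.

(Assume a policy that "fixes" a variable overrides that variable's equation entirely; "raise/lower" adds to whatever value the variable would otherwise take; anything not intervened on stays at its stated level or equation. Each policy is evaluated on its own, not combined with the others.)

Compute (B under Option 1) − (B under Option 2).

Option 1 (T := 40):
  T = 40
  V = 44
  B = 30 + 3·40 − 4·44 = -26
Option 2 (T + 43):
  T = 110 + 43 = 153
  V = 44
  B = 30 + 3·153 − 4·44 = 313
B: -26 − 313 = -339

-339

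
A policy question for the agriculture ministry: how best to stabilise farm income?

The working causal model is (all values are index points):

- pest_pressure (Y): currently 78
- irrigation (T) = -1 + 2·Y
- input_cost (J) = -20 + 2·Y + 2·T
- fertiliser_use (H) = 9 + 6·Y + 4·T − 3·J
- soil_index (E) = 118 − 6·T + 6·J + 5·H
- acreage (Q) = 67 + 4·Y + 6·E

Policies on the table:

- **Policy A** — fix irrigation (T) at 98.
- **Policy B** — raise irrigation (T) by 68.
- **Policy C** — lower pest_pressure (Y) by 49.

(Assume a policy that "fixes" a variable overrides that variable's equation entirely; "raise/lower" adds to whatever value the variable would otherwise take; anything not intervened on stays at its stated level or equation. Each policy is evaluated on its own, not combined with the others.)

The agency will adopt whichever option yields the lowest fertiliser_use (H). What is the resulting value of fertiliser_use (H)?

Policy A (T := 98):
  Y = 78
  T = 98
  J = -20 + 2·78 + 2·98 = 332
  H = 9 + 6·78 + 4·98 − 3·332 = -127
Policy B (T + 68):
  Y = 78
  T = -1 + 2·78 (+68 from intervention) = 223
  J = -20 + 2·78 + 2·223 = 582
  H = 9 + 6·78 + 4·223 − 3·582 = -377
Policy C (Y − 49):
  Y = 78 − 49 = 29
  T = -1 + 2·29 = 57
  J = -20 + 2·29 + 2·57 = 152
  H = 9 + 6·29 + 4·57 − 3·152 = -45
Comparing — Policy A: H=-127, Policy B: H=-377, Policy C: H=-45. Lowest is -377 (Policy B).

-377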